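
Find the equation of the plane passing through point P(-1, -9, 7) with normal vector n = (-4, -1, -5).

The plane through P with normal n = (a, b, c) satisfies n·(r - P) = 0,
i.e. ax + by + cz = a·x₀ + b·y₀ + c·z₀.
d = (-4)·(-1) + (-1)·(-9) + (-5)·7
  = 4 + 9 - 35
  = -22
Equation: -4x - y - 5z = -22

-4x - y - 5z = -22


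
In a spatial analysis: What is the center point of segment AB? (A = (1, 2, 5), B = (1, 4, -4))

M = ((x₁+x₂)/2, (y₁+y₂)/2, (z₁+z₂)/2)
  = ((1 + 1)/2, (2 + 4)/2, (5 - 4)/2)
  = (2/2, 6/2, 1/2)
  = (1, 3, 0.5)

(1, 3, 0.5)


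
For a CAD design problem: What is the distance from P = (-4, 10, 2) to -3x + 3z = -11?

distance = |a·x₀ + b·y₀ + c·z₀ - d| / √(a² + b² + c²)
  = |(-3)·(-4) + 0·10 + 3·2 - (-11)| / √((-3)² + 0² + 3²)
  = |12 + 0 + 6 + 11| / √(9 + 0 + 9)
  = |29| / √18
  = 29 / 4.243
  ≈ 6.835

6.835


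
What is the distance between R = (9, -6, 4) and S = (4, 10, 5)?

d = √[(x₂-x₁)² + (y₂-y₁)² + (z₂-z₁)²]
  = √[(-5)² + 16² + 1²]
  = √[25 + 256 + 1]
  = √282
  ≈ 16.79

16.79


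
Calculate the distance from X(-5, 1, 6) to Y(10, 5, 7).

d = √[(x₂-x₁)² + (y₂-y₁)² + (z₂-z₁)²]
  = √[15² + 4² + 1²]
  = √[225 + 16 + 1]
  = √242
  ≈ 15.56

15.56


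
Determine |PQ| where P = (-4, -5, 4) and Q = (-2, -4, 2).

d = √[(x₂-x₁)² + (y₂-y₁)² + (z₂-z₁)²]
  = √[2² + 1² + (-2)²]
  = √[4 + 1 + 4]
  = √9
  ≈ 3

3


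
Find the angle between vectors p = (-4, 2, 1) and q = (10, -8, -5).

p·q = (-4)·10 + 2·(-8) + 1·(-5) = -40 - 16 - 5 = -61
|p| = √((-4)² + 2² + 1²) = √21 ≈ 4.583
|q| = √(10² + (-8)² + (-5)²) = √189 ≈ 13.75
cos θ = (p·q)/(|p||q|) = -61/(4.583·13.75) ≈ -0.9683
θ = arccos(-0.9683) ≈ 165.5°

165.5°


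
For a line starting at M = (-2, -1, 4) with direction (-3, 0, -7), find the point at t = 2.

P(t) = M + t·d
  = (-2 + (-3)·2, -1 + 0·2, 4 + (-7)·2)
  = (-2 - 6, -1 + 0, 4 - 14)
  = (-8, -1, -10)

(-8, -1, -10)


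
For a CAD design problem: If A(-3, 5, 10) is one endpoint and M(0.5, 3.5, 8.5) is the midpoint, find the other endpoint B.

B = 2M - A
  = (2·0.5 - (-3), 2·3.5 - 5, 2·8.5 - 10)
  = (1 + 3, 7 - 5, 17 - 10)
  = (4, 2, 7)

(4, 2, 7)


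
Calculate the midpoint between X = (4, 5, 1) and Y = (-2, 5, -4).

M = ((x₁+x₂)/2, (y₁+y₂)/2, (z₁+z₂)/2)
  = ((4 - 2)/2, (5 + 5)/2, (1 - 4)/2)
  = (2/2, 10/2, -3/2)
  = (1, 5, -1.5)

(1, 5, -1.5)


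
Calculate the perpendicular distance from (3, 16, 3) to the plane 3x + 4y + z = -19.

distance = |a·x₀ + b·y₀ + c·z₀ - d| / √(a² + b² + c²)
  = |3·3 + 4·16 + 1·3 - (-19)| / √(3² + 4² + 1²)
  = |9 + 64 + 3 + 19| / √(9 + 16 + 1)
  = |95| / √26
  = 95 / 5.099
  ≈ 18.63

18.63


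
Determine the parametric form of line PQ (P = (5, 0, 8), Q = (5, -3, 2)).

Direction vector d = Q - P = (5 - 5, -3 + 0, 2 - 8) = (0, -3, -6)
Parametric form r = P + t·d:
x = 5, y = 0 - 3t, z = 8 - 6t

x = 5, y = 0 - 3t, z = 8 - 6t


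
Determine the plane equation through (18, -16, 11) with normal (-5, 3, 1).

The plane through P with normal n = (a, b, c) satisfies n·(r - P) = 0,
i.e. ax + by + cz = a·x₀ + b·y₀ + c·z₀.
d = (-5)·18 + 3·(-16) + 1·11
  = -90 - 48 + 11
  = -127
Equation: -5x + 3y + z = -127

-5x + 3y + z = -127


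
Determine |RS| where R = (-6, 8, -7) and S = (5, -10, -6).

d = √[(x₂-x₁)² + (y₂-y₁)² + (z₂-z₁)²]
  = √[11² + (-18)² + 1²]
  = √[121 + 324 + 1]
  = √446
  ≈ 21.12

21.12


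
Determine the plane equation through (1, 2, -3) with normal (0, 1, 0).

The plane through P with normal n = (a, b, c) satisfies n·(r - P) = 0,
i.e. ax + by + cz = a·x₀ + b·y₀ + c·z₀.
d = 0·1 + 1·2 + 0·(-3)
  = 0 + 2 + 0
  = 2
Equation: y = 2

y = 2


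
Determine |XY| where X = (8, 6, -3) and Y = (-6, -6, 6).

d = √[(x₂-x₁)² + (y₂-y₁)² + (z₂-z₁)²]
  = √[(-14)² + (-12)² + 9²]
  = √[196 + 144 + 81]
  = √421
  ≈ 20.52

20.52


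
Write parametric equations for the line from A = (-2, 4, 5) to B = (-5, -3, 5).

Direction vector d = B - A = (-5 + 2, -3 - 4, 5 - 5) = (-3, -7, 0)
Parametric form r = A + t·d:
x = -2 - 3t, y = 4 - 7t, z = 5

x = -2 - 3t, y = 4 - 7t, z = 5


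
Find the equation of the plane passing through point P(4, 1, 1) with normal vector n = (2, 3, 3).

The plane through P with normal n = (a, b, c) satisfies n·(r - P) = 0,
i.e. ax + by + cz = a·x₀ + b·y₀ + c·z₀.
d = 2·4 + 3·1 + 3·1
  = 8 + 3 + 3
  = 14
Equation: 2x + 3y + 3z = 14

2x + 3y + 3z = 14


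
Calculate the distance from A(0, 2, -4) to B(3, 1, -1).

d = √[(x₂-x₁)² + (y₂-y₁)² + (z₂-z₁)²]
  = √[3² + (-1)² + 3²]
  = √[9 + 1 + 9]
  = √19
  ≈ 4.359

4.359


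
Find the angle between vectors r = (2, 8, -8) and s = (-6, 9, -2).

r·s = 2·(-6) + 8·9 + (-8)·(-2) = -12 + 72 + 16 = 76
|r| = √(2² + 8² + (-8)²) = √132 ≈ 11.49
|s| = √((-6)² + 9² + (-2)²) = √121 ≈ 11
cos θ = (r·s)/(|r||s|) = 76/(11.49·11) ≈ 0.6014
θ = arccos(0.6014) ≈ 53.03°

53.03°


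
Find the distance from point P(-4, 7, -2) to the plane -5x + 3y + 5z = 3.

distance = |a·x₀ + b·y₀ + c·z₀ - d| / √(a² + b² + c²)
  = |(-5)·(-4) + 3·7 + 5·(-2) - 3| / √((-5)² + 3² + 5²)
  = |20 + 21 - 10 - 3| / √(25 + 9 + 25)
  = |28| / √59
  = 28 / 7.681
  ≈ 3.645

3.645


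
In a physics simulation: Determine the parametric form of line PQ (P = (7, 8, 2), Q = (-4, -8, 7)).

Direction vector d = Q - P = (-4 - 7, -8 - 8, 7 - 2) = (-11, -16, 5)
Parametric form r = P + t·d:
x = 7 - 11t, y = 8 - 16t, z = 2 + 5t

x = 7 - 11t, y = 8 - 16t, z = 2 + 5t


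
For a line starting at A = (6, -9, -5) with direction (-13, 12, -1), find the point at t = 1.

P(t) = A + t·d
  = (6 + (-13)·1, -9 + 12·1, -5 + (-1)·1)
  = (6 - 13, -9 + 12, -5 - 1)
  = (-7, 3, -6)

(-7, 3, -6)


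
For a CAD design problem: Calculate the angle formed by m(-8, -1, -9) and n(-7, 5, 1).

m·n = (-8)·(-7) + (-1)·5 + (-9)·1 = 56 - 5 - 9 = 42
|m| = √((-8)² + (-1)² + (-9)²) = √146 ≈ 12.08
|n| = √((-7)² + 5² + 1²) = √75 ≈ 8.66
cos θ = (m·n)/(|m||n|) = 42/(12.08·8.66) ≈ 0.4014
θ = arccos(0.4014) ≈ 66.34°

66.34°


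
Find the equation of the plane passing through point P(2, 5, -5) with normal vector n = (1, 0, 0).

The plane through P with normal n = (a, b, c) satisfies n·(r - P) = 0,
i.e. ax + by + cz = a·x₀ + b·y₀ + c·z₀.
d = 1·2 + 0·5 + 0·(-5)
  = 2 + 0 + 0
  = 2
Equation: x = 2

x = 2


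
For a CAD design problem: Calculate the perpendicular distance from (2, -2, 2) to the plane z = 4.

distance = |a·x₀ + b·y₀ + c·z₀ - d| / √(a² + b² + c²)
  = |0·2 + 0·(-2) + 1·2 - 4| / √(0² + 0² + 1²)
  = |0 + 0 + 2 - 4| / √(0 + 0 + 1)
  = |-2| / √1
  = 2 / 1
  ≈ 2

2


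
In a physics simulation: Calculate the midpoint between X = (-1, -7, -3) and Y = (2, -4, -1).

M = ((x₁+x₂)/2, (y₁+y₂)/2, (z₁+z₂)/2)
  = ((-1 + 2)/2, (-7 - 4)/2, (-3 - 1)/2)
  = (1/2, -11/2, -4/2)
  = (0.5, -5.5, -2)

(0.5, -5.5, -2)


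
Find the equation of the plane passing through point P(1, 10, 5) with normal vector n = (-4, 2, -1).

The plane through P with normal n = (a, b, c) satisfies n·(r - P) = 0,
i.e. ax + by + cz = a·x₀ + b·y₀ + c·z₀.
d = (-4)·1 + 2·10 + (-1)·5
  = -4 + 20 - 5
  = 11
Equation: -4x + 2y - z = 11

-4x + 2y - z = 11


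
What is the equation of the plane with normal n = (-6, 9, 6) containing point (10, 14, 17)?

The plane through P with normal n = (a, b, c) satisfies n·(r - P) = 0,
i.e. ax + by + cz = a·x₀ + b·y₀ + c·z₀.
d = (-6)·10 + 9·14 + 6·17
  = -60 + 126 + 102
  = 168
Equation: -6x + 9y + 6z = 168

-6x + 9y + 6z = 168


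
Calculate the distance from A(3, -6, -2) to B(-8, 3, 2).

d = √[(x₂-x₁)² + (y₂-y₁)² + (z₂-z₁)²]
  = √[(-11)² + 9² + 4²]
  = √[121 + 81 + 16]
  = √218
  ≈ 14.76

14.76


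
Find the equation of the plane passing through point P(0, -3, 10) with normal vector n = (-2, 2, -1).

The plane through P with normal n = (a, b, c) satisfies n·(r - P) = 0,
i.e. ax + by + cz = a·x₀ + b·y₀ + c·z₀.
d = (-2)·0 + 2·(-3) + (-1)·10
  = 0 - 6 - 10
  = -16
Equation: -2x + 2y - z = -16

-2x + 2y - z = -16


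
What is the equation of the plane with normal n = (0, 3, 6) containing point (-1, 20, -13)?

The plane through P with normal n = (a, b, c) satisfies n·(r - P) = 0,
i.e. ax + by + cz = a·x₀ + b·y₀ + c·z₀.
d = 0·(-1) + 3·20 + 6·(-13)
  = 0 + 60 - 78
  = -18
Equation: 3y + 6z = -18

3y + 6z = -18


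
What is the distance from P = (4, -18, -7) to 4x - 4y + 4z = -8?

distance = |a·x₀ + b·y₀ + c·z₀ - d| / √(a² + b² + c²)
  = |4·4 + (-4)·(-18) + 4·(-7) - (-8)| / √(4² + (-4)² + 4²)
  = |16 + 72 - 28 + 8| / √(16 + 16 + 16)
  = |68| / √48
  = 68 / 6.928
  ≈ 9.815

9.815


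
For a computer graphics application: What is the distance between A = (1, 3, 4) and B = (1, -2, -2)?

d = √[(x₂-x₁)² + (y₂-y₁)² + (z₂-z₁)²]
  = √[0² + (-5)² + (-6)²]
  = √[0 + 25 + 36]
  = √61
  ≈ 7.81

7.81


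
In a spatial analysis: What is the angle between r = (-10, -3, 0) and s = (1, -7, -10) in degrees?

r·s = (-10)·1 + (-3)·(-7) + 0·(-10) = -10 + 21 + 0 = 11
|r| = √((-10)² + (-3)² + 0²) = √109 ≈ 10.44
|s| = √(1² + (-7)² + (-10)²) = √150 ≈ 12.25
cos θ = (r·s)/(|r||s|) = 11/(10.44·12.25) ≈ 0.08603
θ = arccos(0.08603) ≈ 85.06°

85.06°


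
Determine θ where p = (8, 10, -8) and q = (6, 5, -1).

p·q = 8·6 + 10·5 + (-8)·(-1) = 48 + 50 + 8 = 106
|p| = √(8² + 10² + (-8)²) = √228 ≈ 15.1
|q| = √(6² + 5² + (-1)²) = √62 ≈ 7.874
cos θ = (p·q)/(|p||q|) = 106/(15.1·7.874) ≈ 0.8915
θ = arccos(0.8915) ≈ 26.93°

26.93°


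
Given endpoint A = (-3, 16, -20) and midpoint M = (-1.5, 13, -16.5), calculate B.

B = 2M - A
  = (2·(-1.5) - (-3), 2·13 - 16, 2·(-16.5) - (-20))
  = (-3 + 3, 26 - 16, -33 + 20)
  = (0, 10, -13)

(0, 10, -13)


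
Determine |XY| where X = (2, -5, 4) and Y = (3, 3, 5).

d = √[(x₂-x₁)² + (y₂-y₁)² + (z₂-z₁)²]
  = √[1² + 8² + 1²]
  = √[1 + 64 + 1]
  = √66
  ≈ 8.124

8.124


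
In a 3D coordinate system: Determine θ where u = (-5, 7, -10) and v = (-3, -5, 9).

u·v = (-5)·(-3) + 7·(-5) + (-10)·9 = 15 - 35 - 90 = -110
|u| = √((-5)² + 7² + (-10)²) = √174 ≈ 13.19
|v| = √((-3)² + (-5)² + 9²) = √115 ≈ 10.72
cos θ = (u·v)/(|u||v|) = -110/(13.19·10.72) ≈ -0.7776
θ = arccos(-0.7776) ≈ 141°

141°


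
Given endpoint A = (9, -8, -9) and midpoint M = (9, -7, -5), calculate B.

B = 2M - A
  = (2·9 - 9, 2·(-7) - (-8), 2·(-5) - (-9))
  = (18 - 9, -14 + 8, -10 + 9)
  = (9, -6, -1)

(9, -6, -1)


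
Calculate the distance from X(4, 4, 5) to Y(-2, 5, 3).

d = √[(x₂-x₁)² + (y₂-y₁)² + (z₂-z₁)²]
  = √[(-6)² + 1² + (-2)²]
  = √[36 + 1 + 4]
  = √41
  ≈ 6.403

6.403


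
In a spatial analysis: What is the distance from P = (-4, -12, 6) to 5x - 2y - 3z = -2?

distance = |a·x₀ + b·y₀ + c·z₀ - d| / √(a² + b² + c²)
  = |5·(-4) + (-2)·(-12) + (-3)·6 - (-2)| / √(5² + (-2)² + (-3)²)
  = |-20 + 24 - 18 + 2| / √(25 + 4 + 9)
  = |-12| / √38
  = 12 / 6.164
  ≈ 1.947

1.947


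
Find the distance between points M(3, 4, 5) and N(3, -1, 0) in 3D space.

d = √[(x₂-x₁)² + (y₂-y₁)² + (z₂-z₁)²]
  = √[0² + (-5)² + (-5)²]
  = √[0 + 25 + 25]
  = √50
  ≈ 7.071

7.071


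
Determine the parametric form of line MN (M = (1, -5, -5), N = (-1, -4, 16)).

Direction vector d = N - M = (-1 - 1, -4 + 5, 16 + 5) = (-2, 1, 21)
Parametric form r = M + t·d:
x = 1 - 2t, y = -5 + t, z = -5 + 21t

x = 1 - 2t, y = -5 + t, z = -5 + 21t


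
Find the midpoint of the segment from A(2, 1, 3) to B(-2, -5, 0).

M = ((x₁+x₂)/2, (y₁+y₂)/2, (z₁+z₂)/2)
  = ((2 - 2)/2, (1 - 5)/2, (3 + 0)/2)
  = (0/2, -4/2, 3/2)
  = (0, -2, 1.5)

(0, -2, 1.5)


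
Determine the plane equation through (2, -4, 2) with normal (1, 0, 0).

The plane through P with normal n = (a, b, c) satisfies n·(r - P) = 0,
i.e. ax + by + cz = a·x₀ + b·y₀ + c·z₀.
d = 1·2 + 0·(-4) + 0·2
  = 2 + 0 + 0
  = 2
Equation: x = 2

x = 2


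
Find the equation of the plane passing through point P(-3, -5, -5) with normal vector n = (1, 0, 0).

The plane through P with normal n = (a, b, c) satisfies n·(r - P) = 0,
i.e. ax + by + cz = a·x₀ + b·y₀ + c·z₀.
d = 1·(-3) + 0·(-5) + 0·(-5)
  = -3 + 0 + 0
  = -3
Equation: x = -3

x = -3


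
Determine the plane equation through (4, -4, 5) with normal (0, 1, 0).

The plane through P with normal n = (a, b, c) satisfies n·(r - P) = 0,
i.e. ax + by + cz = a·x₀ + b·y₀ + c·z₀.
d = 0·4 + 1·(-4) + 0·5
  = 0 - 4 + 0
  = -4
Equation: y = -4

y = -4


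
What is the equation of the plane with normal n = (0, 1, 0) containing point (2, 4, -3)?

The plane through P with normal n = (a, b, c) satisfies n·(r - P) = 0,
i.e. ax + by + cz = a·x₀ + b·y₀ + c·z₀.
d = 0·2 + 1·4 + 0·(-3)
  = 0 + 4 + 0
  = 4
Equation: y = 4

y = 4


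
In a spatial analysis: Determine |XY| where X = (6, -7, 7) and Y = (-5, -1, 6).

d = √[(x₂-x₁)² + (y₂-y₁)² + (z₂-z₁)²]
  = √[(-11)² + 6² + (-1)²]
  = √[121 + 36 + 1]
  = √158
  ≈ 12.57

12.57


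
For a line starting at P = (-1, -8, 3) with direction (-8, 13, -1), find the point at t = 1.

P(t) = P + t·d
  = (-1 + (-8)·1, -8 + 13·1, 3 + (-1)·1)
  = (-1 - 8, -8 + 13, 3 - 1)
  = (-9, 5, 2)

(-9, 5, 2)


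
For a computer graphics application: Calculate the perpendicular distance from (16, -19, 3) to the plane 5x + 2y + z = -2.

distance = |a·x₀ + b·y₀ + c·z₀ - d| / √(a² + b² + c²)
  = |5·16 + 2·(-19) + 1·3 - (-2)| / √(5² + 2² + 1²)
  = |80 - 38 + 3 + 2| / √(25 + 4 + 1)
  = |47| / √30
  = 47 / 5.477
  ≈ 8.581

8.581


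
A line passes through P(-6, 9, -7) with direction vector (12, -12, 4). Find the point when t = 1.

P(t) = P + t·d
  = (-6 + 12·1, 9 + (-12)·1, -7 + 4·1)
  = (-6 + 12, 9 - 12, -7 + 4)
  = (6, -3, -3)

(6, -3, -3)


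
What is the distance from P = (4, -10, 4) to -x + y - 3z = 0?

distance = |a·x₀ + b·y₀ + c·z₀ - d| / √(a² + b² + c²)
  = |(-1)·4 + 1·(-10) + (-3)·4 - 0| / √((-1)² + 1² + (-3)²)
  = |-4 - 10 - 12 + 0| / √(1 + 1 + 9)
  = |-26| / √11
  = 26 / 3.317
  ≈ 7.839

7.839


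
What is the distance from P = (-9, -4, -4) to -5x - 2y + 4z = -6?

distance = |a·x₀ + b·y₀ + c·z₀ - d| / √(a² + b² + c²)
  = |(-5)·(-9) + (-2)·(-4) + 4·(-4) - (-6)| / √((-5)² + (-2)² + 4²)
  = |45 + 8 - 16 + 6| / √(25 + 4 + 16)
  = |43| / √45
  = 43 / 6.708
  ≈ 6.41

6.41


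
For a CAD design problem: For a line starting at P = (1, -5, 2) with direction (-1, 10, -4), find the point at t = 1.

P(t) = P + t·d
  = (1 + (-1)·1, -5 + 10·1, 2 + (-4)·1)
  = (1 - 1, -5 + 10, 2 - 4)
  = (0, 5, -2)

(0, 5, -2)


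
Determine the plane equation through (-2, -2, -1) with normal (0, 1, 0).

The plane through P with normal n = (a, b, c) satisfies n·(r - P) = 0,
i.e. ax + by + cz = a·x₀ + b·y₀ + c·z₀.
d = 0·(-2) + 1·(-2) + 0·(-1)
  = 0 - 2 + 0
  = -2
Equation: y = -2

y = -2


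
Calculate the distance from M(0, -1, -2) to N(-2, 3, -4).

d = √[(x₂-x₁)² + (y₂-y₁)² + (z₂-z₁)²]
  = √[(-2)² + 4² + (-2)²]
  = √[4 + 16 + 4]
  = √24
  ≈ 4.899

4.899


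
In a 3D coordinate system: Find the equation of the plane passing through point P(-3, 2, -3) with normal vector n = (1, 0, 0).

The plane through P with normal n = (a, b, c) satisfies n·(r - P) = 0,
i.e. ax + by + cz = a·x₀ + b·y₀ + c·z₀.
d = 1·(-3) + 0·2 + 0·(-3)
  = -3 + 0 + 0
  = -3
Equation: x = -3

x = -3


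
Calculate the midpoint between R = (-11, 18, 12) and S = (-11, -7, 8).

M = ((x₁+x₂)/2, (y₁+y₂)/2, (z₁+z₂)/2)
  = ((-11 - 11)/2, (18 - 7)/2, (12 + 8)/2)
  = (-22/2, 11/2, 20/2)
  = (-11, 5.5, 10)

(-11, 5.5, 10)


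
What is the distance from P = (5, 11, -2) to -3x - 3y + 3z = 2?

distance = |a·x₀ + b·y₀ + c·z₀ - d| / √(a² + b² + c²)
  = |(-3)·5 + (-3)·11 + 3·(-2) - 2| / √((-3)² + (-3)² + 3²)
  = |-15 - 33 - 6 - 2| / √(9 + 9 + 9)
  = |-56| / √27
  = 56 / 5.196
  ≈ 10.78

10.78


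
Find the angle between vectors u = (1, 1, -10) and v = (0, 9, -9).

u·v = 1·0 + 1·9 + (-10)·(-9) = 0 + 9 + 90 = 99
|u| = √(1² + 1² + (-10)²) = √102 ≈ 10.1
|v| = √(0² + 9² + (-9)²) = √162 ≈ 12.73
cos θ = (u·v)/(|u||v|) = 99/(10.1·12.73) ≈ 0.7702
θ = arccos(0.7702) ≈ 39.63°

39.63°


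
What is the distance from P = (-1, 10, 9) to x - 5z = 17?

distance = |a·x₀ + b·y₀ + c·z₀ - d| / √(a² + b² + c²)
  = |1·(-1) + 0·10 + (-5)·9 - 17| / √(1² + 0² + (-5)²)
  = |-1 + 0 - 45 - 17| / √(1 + 0 + 25)
  = |-63| / √26
  = 63 / 5.099
  ≈ 12.36

12.36


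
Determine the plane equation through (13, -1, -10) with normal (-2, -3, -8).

The plane through P with normal n = (a, b, c) satisfies n·(r - P) = 0,
i.e. ax + by + cz = a·x₀ + b·y₀ + c·z₀.
d = (-2)·13 + (-3)·(-1) + (-8)·(-10)
  = -26 + 3 + 80
  = 57
Equation: -2x - 3y - 8z = 57

-2x - 3y - 8z = 57


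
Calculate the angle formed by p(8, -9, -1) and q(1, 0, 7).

p·q = 8·1 + (-9)·0 + (-1)·7 = 8 + 0 - 7 = 1
|p| = √(8² + (-9)² + (-1)²) = √146 ≈ 12.08
|q| = √(1² + 0² + 7²) = √50 ≈ 7.071
cos θ = (p·q)/(|p||q|) = 1/(12.08·7.071) ≈ 0.0117
θ = arccos(0.0117) ≈ 89.33°

89.33°


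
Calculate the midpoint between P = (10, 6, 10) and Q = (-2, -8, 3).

M = ((x₁+x₂)/2, (y₁+y₂)/2, (z₁+z₂)/2)
  = ((10 - 2)/2, (6 - 8)/2, (10 + 3)/2)
  = (8/2, -2/2, 13/2)
  = (4, -1, 6.5)

(4, -1, 6.5)


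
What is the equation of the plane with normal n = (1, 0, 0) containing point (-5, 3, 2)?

The plane through P with normal n = (a, b, c) satisfies n·(r - P) = 0,
i.e. ax + by + cz = a·x₀ + b·y₀ + c·z₀.
d = 1·(-5) + 0·3 + 0·2
  = -5 + 0 + 0
  = -5
Equation: x = -5

x = -5


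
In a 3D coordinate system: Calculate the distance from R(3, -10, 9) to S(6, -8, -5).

d = √[(x₂-x₁)² + (y₂-y₁)² + (z₂-z₁)²]
  = √[3² + 2² + (-14)²]
  = √[9 + 4 + 196]
  = √209
  ≈ 14.46

14.46


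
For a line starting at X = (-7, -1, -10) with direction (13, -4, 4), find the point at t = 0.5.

P(t) = X + t·d
  = (-7 + 13·0.5, -1 + (-4)·0.5, -10 + 4·0.5)
  = (-7 + 6.5, -1 - 2, -10 + 2)
  = (-0.5, -3, -8)

(-0.5, -3, -8)


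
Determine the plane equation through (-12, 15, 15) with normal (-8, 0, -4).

The plane through P with normal n = (a, b, c) satisfies n·(r - P) = 0,
i.e. ax + by + cz = a·x₀ + b·y₀ + c·z₀.
d = (-8)·(-12) + 0·15 + (-4)·15
  = 96 + 0 - 60
  = 36
Equation: -8x - 4z = 36

-8x - 4z = 36


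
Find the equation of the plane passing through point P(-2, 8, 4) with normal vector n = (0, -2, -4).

The plane through P with normal n = (a, b, c) satisfies n·(r - P) = 0,
i.e. ax + by + cz = a·x₀ + b·y₀ + c·z₀.
d = 0·(-2) + (-2)·8 + (-4)·4
  = 0 - 16 - 16
  = -32
Equation: -2y - 4z = -32

-2y - 4z = -32


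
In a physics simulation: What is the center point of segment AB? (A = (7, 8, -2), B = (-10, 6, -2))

M = ((x₁+x₂)/2, (y₁+y₂)/2, (z₁+z₂)/2)
  = ((7 - 10)/2, (8 + 6)/2, (-2 - 2)/2)
  = (-3/2, 14/2, -4/2)
  = (-1.5, 7, -2)

(-1.5, 7, -2)


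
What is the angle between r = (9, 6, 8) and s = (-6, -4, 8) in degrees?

r·s = 9·(-6) + 6·(-4) + 8·8 = -54 - 24 + 64 = -14
|r| = √(9² + 6² + 8²) = √181 ≈ 13.45
|s| = √((-6)² + (-4)² + 8²) = √116 ≈ 10.77
cos θ = (r·s)/(|r||s|) = -14/(13.45·10.77) ≈ -0.09662
θ = arccos(-0.09662) ≈ 95.54°

95.54°


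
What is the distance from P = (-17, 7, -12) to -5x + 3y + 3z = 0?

distance = |a·x₀ + b·y₀ + c·z₀ - d| / √(a² + b² + c²)
  = |(-5)·(-17) + 3·7 + 3·(-12) - 0| / √((-5)² + 3² + 3²)
  = |85 + 21 - 36 + 0| / √(25 + 9 + 9)
  = |70| / √43
  = 70 / 6.557
  ≈ 10.67

10.67


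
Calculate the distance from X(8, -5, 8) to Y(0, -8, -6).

d = √[(x₂-x₁)² + (y₂-y₁)² + (z₂-z₁)²]
  = √[(-8)² + (-3)² + (-14)²]
  = √[64 + 9 + 196]
  = √269
  ≈ 16.4

16.4


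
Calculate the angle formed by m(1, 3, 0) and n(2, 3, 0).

m·n = 1·2 + 3·3 + 0·0 = 2 + 9 + 0 = 11
|m| = √(1² + 3² + 0²) = √10 ≈ 3.162
|n| = √(2² + 3² + 0²) = √13 ≈ 3.606
cos θ = (m·n)/(|m||n|) = 11/(3.162·3.606) ≈ 0.9648
θ = arccos(0.9648) ≈ 15.26°

15.26°


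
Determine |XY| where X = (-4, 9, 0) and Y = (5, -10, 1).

d = √[(x₂-x₁)² + (y₂-y₁)² + (z₂-z₁)²]
  = √[9² + (-19)² + 1²]
  = √[81 + 361 + 1]
  = √443
  ≈ 21.05

21.05


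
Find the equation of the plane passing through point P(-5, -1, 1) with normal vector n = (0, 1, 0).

The plane through P with normal n = (a, b, c) satisfies n·(r - P) = 0,
i.e. ax + by + cz = a·x₀ + b·y₀ + c·z₀.
d = 0·(-5) + 1·(-1) + 0·1
  = 0 - 1 + 0
  = -1
Equation: y = -1

y = -1


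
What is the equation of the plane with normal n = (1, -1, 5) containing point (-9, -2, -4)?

The plane through P with normal n = (a, b, c) satisfies n·(r - P) = 0,
i.e. ax + by + cz = a·x₀ + b·y₀ + c·z₀.
d = 1·(-9) + (-1)·(-2) + 5·(-4)
  = -9 + 2 - 20
  = -27
Equation: x - y + 5z = -27

x - y + 5z = -27


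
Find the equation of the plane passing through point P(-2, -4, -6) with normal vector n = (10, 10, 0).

The plane through P with normal n = (a, b, c) satisfies n·(r - P) = 0,
i.e. ax + by + cz = a·x₀ + b·y₀ + c·z₀.
d = 10·(-2) + 10·(-4) + 0·(-6)
  = -20 - 40 + 0
  = -60
Equation: 10x + 10y = -60

10x + 10y = -60


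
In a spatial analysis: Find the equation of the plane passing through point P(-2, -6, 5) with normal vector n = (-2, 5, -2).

The plane through P with normal n = (a, b, c) satisfies n·(r - P) = 0,
i.e. ax + by + cz = a·x₀ + b·y₀ + c·z₀.
d = (-2)·(-2) + 5·(-6) + (-2)·5
  = 4 - 30 - 10
  = -36
Equation: -2x + 5y - 2z = -36

-2x + 5y - 2z = -36


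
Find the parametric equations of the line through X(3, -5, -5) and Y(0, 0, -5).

Direction vector d = Y - X = (0 - 3, 0 + 5, -5 + 5) = (-3, 5, 0)
Parametric form r = X + t·d:
x = 3 - 3t, y = -5 + 5t, z = -5

x = 3 - 3t, y = -5 + 5t, z = -5


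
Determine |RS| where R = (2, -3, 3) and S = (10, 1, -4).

d = √[(x₂-x₁)² + (y₂-y₁)² + (z₂-z₁)²]
  = √[8² + 4² + (-7)²]
  = √[64 + 16 + 49]
  = √129
  ≈ 11.36

11.36


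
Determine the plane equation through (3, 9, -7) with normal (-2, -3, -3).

The plane through P with normal n = (a, b, c) satisfies n·(r - P) = 0,
i.e. ax + by + cz = a·x₀ + b·y₀ + c·z₀.
d = (-2)·3 + (-3)·9 + (-3)·(-7)
  = -6 - 27 + 21
  = -12
Equation: -2x - 3y - 3z = -12

-2x - 3y - 3z = -12


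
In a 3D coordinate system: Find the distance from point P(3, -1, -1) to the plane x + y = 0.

distance = |a·x₀ + b·y₀ + c·z₀ - d| / √(a² + b² + c²)
  = |1·3 + 1·(-1) + 0·(-1) - 0| / √(1² + 1² + 0²)
  = |3 - 1 + 0 + 0| / √(1 + 1 + 0)
  = |2| / √2
  = 2 / 1.414
  ≈ 1.414

1.414


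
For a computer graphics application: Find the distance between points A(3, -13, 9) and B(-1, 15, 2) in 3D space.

d = √[(x₂-x₁)² + (y₂-y₁)² + (z₂-z₁)²]
  = √[(-4)² + 28² + (-7)²]
  = √[16 + 784 + 49]
  = √849
  ≈ 29.14

29.14


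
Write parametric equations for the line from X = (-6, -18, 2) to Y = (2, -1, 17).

Direction vector d = Y - X = (2 + 6, -1 + 18, 17 - 2) = (8, 17, 15)
Parametric form r = X + t·d:
x = -6 + 8t, y = -18 + 17t, z = 2 + 15t

x = -6 + 8t, y = -18 + 17t, z = 2 + 15t


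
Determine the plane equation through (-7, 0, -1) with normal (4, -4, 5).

The plane through P with normal n = (a, b, c) satisfies n·(r - P) = 0,
i.e. ax + by + cz = a·x₀ + b·y₀ + c·z₀.
d = 4·(-7) + (-4)·0 + 5·(-1)
  = -28 + 0 - 5
  = -33
Equation: 4x - 4y + 5z = -33

4x - 4y + 5z = -33


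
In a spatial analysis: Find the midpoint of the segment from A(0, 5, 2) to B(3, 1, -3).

M = ((x₁+x₂)/2, (y₁+y₂)/2, (z₁+z₂)/2)
  = ((0 + 3)/2, (5 + 1)/2, (2 - 3)/2)
  = (3/2, 6/2, -1/2)
  = (1.5, 3, -0.5)

(1.5, 3, -0.5)


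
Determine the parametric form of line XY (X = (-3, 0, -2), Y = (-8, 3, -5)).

Direction vector d = Y - X = (-8 + 3, 3 + 0, -5 + 2) = (-5, 3, -3)
Parametric form r = X + t·d:
x = -3 - 5t, y = 0 + 3t, z = -2 - 3t

x = -3 - 5t, y = 0 + 3t, z = -2 - 3t


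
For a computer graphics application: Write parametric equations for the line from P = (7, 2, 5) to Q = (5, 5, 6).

Direction vector d = Q - P = (5 - 7, 5 - 2, 6 - 5) = (-2, 3, 1)
Parametric form r = P + t·d:
x = 7 - 2t, y = 2 + 3t, z = 5 + t

x = 7 - 2t, y = 2 + 3t, z = 5 + t


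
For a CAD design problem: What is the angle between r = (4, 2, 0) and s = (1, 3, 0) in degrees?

r·s = 4·1 + 2·3 + 0·0 = 4 + 6 + 0 = 10
|r| = √(4² + 2² + 0²) = √20 ≈ 4.472
|s| = √(1² + 3² + 0²) = √10 ≈ 3.162
cos θ = (r·s)/(|r||s|) = 10/(4.472·3.162) ≈ 0.7071
θ = arccos(0.7071) ≈ 45°

45°


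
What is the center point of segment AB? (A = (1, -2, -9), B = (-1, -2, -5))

M = ((x₁+x₂)/2, (y₁+y₂)/2, (z₁+z₂)/2)
  = ((1 - 1)/2, (-2 - 2)/2, (-9 - 5)/2)
  = (0/2, -4/2, -14/2)
  = (0, -2, -7)

(0, -2, -7)


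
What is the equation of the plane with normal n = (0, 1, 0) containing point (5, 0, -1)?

The plane through P with normal n = (a, b, c) satisfies n·(r - P) = 0,
i.e. ax + by + cz = a·x₀ + b·y₀ + c·z₀.
d = 0·5 + 1·0 + 0·(-1)
  = 0 + 0 + 0
  = 0
Equation: y = 0

y = 0


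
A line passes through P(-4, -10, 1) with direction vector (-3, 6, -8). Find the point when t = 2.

P(t) = P + t·d
  = (-4 + (-3)·2, -10 + 6·2, 1 + (-8)·2)
  = (-4 - 6, -10 + 12, 1 - 16)
  = (-10, 2, -15)

(-10, 2, -15)


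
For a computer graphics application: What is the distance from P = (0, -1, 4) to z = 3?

distance = |a·x₀ + b·y₀ + c·z₀ - d| / √(a² + b² + c²)
  = |0·0 + 0·(-1) + 1·4 - 3| / √(0² + 0² + 1²)
  = |0 + 0 + 4 - 3| / √(0 + 0 + 1)
  = |1| / √1
  = 1 / 1
  ≈ 1

1


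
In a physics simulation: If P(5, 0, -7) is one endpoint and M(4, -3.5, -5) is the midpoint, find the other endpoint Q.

Q = 2M - P
  = (2·4 - 5, 2·(-3.5) - 0, 2·(-5) - (-7))
  = (8 - 5, -7 + 0, -10 + 7)
  = (3, -7, -3)

(3, -7, -3)


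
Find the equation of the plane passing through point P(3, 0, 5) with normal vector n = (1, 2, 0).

The plane through P with normal n = (a, b, c) satisfies n·(r - P) = 0,
i.e. ax + by + cz = a·x₀ + b·y₀ + c·z₀.
d = 1·3 + 2·0 + 0·5
  = 3 + 0 + 0
  = 3
Equation: x + 2y = 3

x + 2y = 3


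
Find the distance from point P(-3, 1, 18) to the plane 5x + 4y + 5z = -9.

distance = |a·x₀ + b·y₀ + c·z₀ - d| / √(a² + b² + c²)
  = |5·(-3) + 4·1 + 5·18 - (-9)| / √(5² + 4² + 5²)
  = |-15 + 4 + 90 + 9| / √(25 + 16 + 25)
  = |88| / √66
  = 88 / 8.124
  ≈ 10.83

10.83


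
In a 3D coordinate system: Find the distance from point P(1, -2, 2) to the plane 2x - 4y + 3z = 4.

distance = |a·x₀ + b·y₀ + c·z₀ - d| / √(a² + b² + c²)
  = |2·1 + (-4)·(-2) + 3·2 - 4| / √(2² + (-4)² + 3²)
  = |2 + 8 + 6 - 4| / √(4 + 16 + 9)
  = |12| / √29
  = 12 / 5.385
  ≈ 2.228

2.228


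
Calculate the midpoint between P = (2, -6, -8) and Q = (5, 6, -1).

M = ((x₁+x₂)/2, (y₁+y₂)/2, (z₁+z₂)/2)
  = ((2 + 5)/2, (-6 + 6)/2, (-8 - 1)/2)
  = (7/2, 0/2, -9/2)
  = (3.5, 0, -4.5)

(3.5, 0, -4.5)


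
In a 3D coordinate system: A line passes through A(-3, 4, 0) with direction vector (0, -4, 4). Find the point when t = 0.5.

P(t) = A + t·d
  = (-3 + 0·0.5, 4 + (-4)·0.5, 0 + 4·0.5)
  = (-3 + 0, 4 - 2, 0 + 2)
  = (-3, 2, 2)

(-3, 2, 2)


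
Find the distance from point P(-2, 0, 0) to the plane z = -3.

distance = |a·x₀ + b·y₀ + c·z₀ - d| / √(a² + b² + c²)
  = |0·(-2) + 0·0 + 1·0 - (-3)| / √(0² + 0² + 1²)
  = |0 + 0 + 0 + 3| / √(0 + 0 + 1)
  = |3| / √1
  = 3 / 1
  ≈ 3

3


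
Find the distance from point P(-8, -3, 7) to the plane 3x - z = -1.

distance = |a·x₀ + b·y₀ + c·z₀ - d| / √(a² + b² + c²)
  = |3·(-8) + 0·(-3) + (-1)·7 - (-1)| / √(3² + 0² + (-1)²)
  = |-24 + 0 - 7 + 1| / √(9 + 0 + 1)
  = |-30| / √10
  = 30 / 3.162
  ≈ 9.487

9.487


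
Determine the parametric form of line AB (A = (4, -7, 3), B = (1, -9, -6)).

Direction vector d = B - A = (1 - 4, -9 + 7, -6 - 3) = (-3, -2, -9)
Parametric form r = A + t·d:
x = 4 - 3t, y = -7 - 2t, z = 3 - 9t

x = 4 - 3t, y = -7 - 2t, z = 3 - 9t


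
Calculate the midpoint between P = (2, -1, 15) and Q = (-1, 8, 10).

M = ((x₁+x₂)/2, (y₁+y₂)/2, (z₁+z₂)/2)
  = ((2 - 1)/2, (-1 + 8)/2, (15 + 10)/2)
  = (1/2, 7/2, 25/2)
  = (0.5, 3.5, 12.5)

(0.5, 3.5, 12.5)


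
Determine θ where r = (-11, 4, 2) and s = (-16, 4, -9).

r·s = (-11)·(-16) + 4·4 + 2·(-9) = 176 + 16 - 18 = 174
|r| = √((-11)² + 4² + 2²) = √141 ≈ 11.87
|s| = √((-16)² + 4² + (-9)²) = √353 ≈ 18.79
cos θ = (r·s)/(|r||s|) = 174/(11.87·18.79) ≈ 0.7799
θ = arccos(0.7799) ≈ 38.75°

38.75°


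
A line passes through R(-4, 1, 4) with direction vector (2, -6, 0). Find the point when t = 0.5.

P(t) = R + t·d
  = (-4 + 2·0.5, 1 + (-6)·0.5, 4 + 0·0.5)
  = (-4 + 1, 1 - 3, 4 + 0)
  = (-3, -2, 4)

(-3, -2, 4)


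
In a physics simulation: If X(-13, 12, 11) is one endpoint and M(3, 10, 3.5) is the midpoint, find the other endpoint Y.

Y = 2M - X
  = (2·3 - (-13), 2·10 - 12, 2·3.5 - 11)
  = (6 + 13, 20 - 12, 7 - 11)
  = (19, 8, -4)

(19, 8, -4)


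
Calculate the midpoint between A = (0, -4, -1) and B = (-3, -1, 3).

M = ((x₁+x₂)/2, (y₁+y₂)/2, (z₁+z₂)/2)
  = ((0 - 3)/2, (-4 - 1)/2, (-1 + 3)/2)
  = (-3/2, -5/2, 2/2)
  = (-1.5, -2.5, 1)

(-1.5, -2.5, 1)


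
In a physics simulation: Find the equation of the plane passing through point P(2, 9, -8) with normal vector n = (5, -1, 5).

The plane through P with normal n = (a, b, c) satisfies n·(r - P) = 0,
i.e. ax + by + cz = a·x₀ + b·y₀ + c·z₀.
d = 5·2 + (-1)·9 + 5·(-8)
  = 10 - 9 - 40
  = -39
Equation: 5x - y + 5z = -39

5x - y + 5z = -39


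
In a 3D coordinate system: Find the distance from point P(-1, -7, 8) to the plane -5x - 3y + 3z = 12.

distance = |a·x₀ + b·y₀ + c·z₀ - d| / √(a² + b² + c²)
  = |(-5)·(-1) + (-3)·(-7) + 3·8 - 12| / √((-5)² + (-3)² + 3²)
  = |5 + 21 + 24 - 12| / √(25 + 9 + 9)
  = |38| / √43
  = 38 / 6.557
  ≈ 5.795

5.795


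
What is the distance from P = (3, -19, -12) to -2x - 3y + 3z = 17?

distance = |a·x₀ + b·y₀ + c·z₀ - d| / √(a² + b² + c²)
  = |(-2)·3 + (-3)·(-19) + 3·(-12) - 17| / √((-2)² + (-3)² + 3²)
  = |-6 + 57 - 36 - 17| / √(4 + 9 + 9)
  = |-2| / √22
  = 2 / 4.69
  ≈ 0.4264

0.4264


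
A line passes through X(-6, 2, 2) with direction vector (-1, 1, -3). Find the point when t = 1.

P(t) = X + t·d
  = (-6 + (-1)·1, 2 + 1·1, 2 + (-3)·1)
  = (-6 - 1, 2 + 1, 2 - 3)
  = (-7, 3, -1)

(-7, 3, -1)


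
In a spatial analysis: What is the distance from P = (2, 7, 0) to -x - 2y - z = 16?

distance = |a·x₀ + b·y₀ + c·z₀ - d| / √(a² + b² + c²)
  = |(-1)·2 + (-2)·7 + (-1)·0 - 16| / √((-1)² + (-2)² + (-1)²)
  = |-2 - 14 + 0 - 16| / √(1 + 4 + 1)
  = |-32| / √6
  = 32 / 2.449
  ≈ 13.06

13.06


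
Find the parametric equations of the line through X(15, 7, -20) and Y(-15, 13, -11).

Direction vector d = Y - X = (-15 - 15, 13 - 7, -11 + 20) = (-30, 6, 9)
Parametric form r = X + t·d:
x = 15 - 30t, y = 7 + 6t, z = -20 + 9t

x = 15 - 30t, y = 7 + 6t, z = -20 + 9t


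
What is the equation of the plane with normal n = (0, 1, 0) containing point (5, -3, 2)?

The plane through P with normal n = (a, b, c) satisfies n·(r - P) = 0,
i.e. ax + by + cz = a·x₀ + b·y₀ + c·z₀.
d = 0·5 + 1·(-3) + 0·2
  = 0 - 3 + 0
  = -3
Equation: y = -3

y = -3


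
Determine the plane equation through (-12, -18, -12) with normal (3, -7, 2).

The plane through P with normal n = (a, b, c) satisfies n·(r - P) = 0,
i.e. ax + by + cz = a·x₀ + b·y₀ + c·z₀.
d = 3·(-12) + (-7)·(-18) + 2·(-12)
  = -36 + 126 - 24
  = 66
Equation: 3x - 7y + 2z = 66

3x - 7y + 2z = 66


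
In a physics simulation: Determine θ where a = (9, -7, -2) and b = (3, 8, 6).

a·b = 9·3 + (-7)·8 + (-2)·6 = 27 - 56 - 12 = -41
|a| = √(9² + (-7)² + (-2)²) = √134 ≈ 11.58
|b| = √(3² + 8² + 6²) = √109 ≈ 10.44
cos θ = (a·b)/(|a||b|) = -41/(11.58·10.44) ≈ -0.3392
θ = arccos(-0.3392) ≈ 109.8°

109.8°


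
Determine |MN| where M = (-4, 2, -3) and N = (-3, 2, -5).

d = √[(x₂-x₁)² + (y₂-y₁)² + (z₂-z₁)²]
  = √[1² + 0² + (-2)²]
  = √[1 + 0 + 4]
  = √5
  ≈ 2.236

2.236


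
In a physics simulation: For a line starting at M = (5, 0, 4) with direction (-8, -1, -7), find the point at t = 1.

P(t) = M + t·d
  = (5 + (-8)·1, 0 + (-1)·1, 4 + (-7)·1)
  = (5 - 8, 0 - 1, 4 - 7)
  = (-3, -1, -3)

(-3, -1, -3)


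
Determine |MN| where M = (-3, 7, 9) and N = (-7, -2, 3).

d = √[(x₂-x₁)² + (y₂-y₁)² + (z₂-z₁)²]
  = √[(-4)² + (-9)² + (-6)²]
  = √[16 + 81 + 36]
  = √133
  ≈ 11.53

11.53


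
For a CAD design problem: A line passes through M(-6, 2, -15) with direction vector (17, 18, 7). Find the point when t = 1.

P(t) = M + t·d
  = (-6 + 17·1, 2 + 18·1, -15 + 7·1)
  = (-6 + 17, 2 + 18, -15 + 7)
  = (11, 20, -8)

(11, 20, -8)


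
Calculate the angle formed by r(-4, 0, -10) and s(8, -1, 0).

r·s = (-4)·8 + 0·(-1) + (-10)·0 = -32 + 0 + 0 = -32
|r| = √((-4)² + 0² + (-10)²) = √116 ≈ 10.77
|s| = √(8² + (-1)² + 0²) = √65 ≈ 8.062
cos θ = (r·s)/(|r||s|) = -32/(10.77·8.062) ≈ -0.3685
θ = arccos(-0.3685) ≈ 111.6°

111.6°


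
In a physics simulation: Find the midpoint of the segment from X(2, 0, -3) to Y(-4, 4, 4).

M = ((x₁+x₂)/2, (y₁+y₂)/2, (z₁+z₂)/2)
  = ((2 - 4)/2, (0 + 4)/2, (-3 + 4)/2)
  = (-2/2, 4/2, 1/2)
  = (-1, 2, 0.5)

(-1, 2, 0.5)


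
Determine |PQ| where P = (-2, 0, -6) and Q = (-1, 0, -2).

d = √[(x₂-x₁)² + (y₂-y₁)² + (z₂-z₁)²]
  = √[1² + 0² + 4²]
  = √[1 + 0 + 16]
  = √17
  ≈ 4.123

4.123


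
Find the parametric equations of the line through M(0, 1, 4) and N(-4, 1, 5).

Direction vector d = N - M = (-4 + 0, 1 - 1, 5 - 4) = (-4, 0, 1)
Parametric form r = M + t·d:
x = 0 - 4t, y = 1, z = 4 + t

x = 0 - 4t, y = 1, z = 4 + t


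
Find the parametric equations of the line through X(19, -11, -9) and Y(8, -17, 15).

Direction vector d = Y - X = (8 - 19, -17 + 11, 15 + 9) = (-11, -6, 24)
Parametric form r = X + t·d:
x = 19 - 11t, y = -11 - 6t, z = -9 + 24t

x = 19 - 11t, y = -11 - 6t, z = -9 + 24t


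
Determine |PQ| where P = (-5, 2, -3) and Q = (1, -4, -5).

d = √[(x₂-x₁)² + (y₂-y₁)² + (z₂-z₁)²]
  = √[6² + (-6)² + (-2)²]
  = √[36 + 36 + 4]
  = √76
  ≈ 8.718

8.718


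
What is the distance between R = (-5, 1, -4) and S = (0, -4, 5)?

d = √[(x₂-x₁)² + (y₂-y₁)² + (z₂-z₁)²]
  = √[5² + (-5)² + 9²]
  = √[25 + 25 + 81]
  = √131
  ≈ 11.45

11.45


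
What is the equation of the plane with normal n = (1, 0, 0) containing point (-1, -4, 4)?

The plane through P with normal n = (a, b, c) satisfies n·(r - P) = 0,
i.e. ax + by + cz = a·x₀ + b·y₀ + c·z₀.
d = 1·(-1) + 0·(-4) + 0·4
  = -1 + 0 + 0
  = -1
Equation: x = -1

x = -1


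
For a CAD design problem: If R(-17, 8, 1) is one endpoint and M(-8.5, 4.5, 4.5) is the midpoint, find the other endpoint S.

S = 2M - R
  = (2·(-8.5) - (-17), 2·4.5 - 8, 2·4.5 - 1)
  = (-17 + 17, 9 - 8, 9 - 1)
  = (0, 1, 8)

(0, 1, 8)


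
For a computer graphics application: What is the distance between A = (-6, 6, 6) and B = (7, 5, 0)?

d = √[(x₂-x₁)² + (y₂-y₁)² + (z₂-z₁)²]
  = √[13² + (-1)² + (-6)²]
  = √[169 + 1 + 36]
  = √206
  ≈ 14.35

14.35


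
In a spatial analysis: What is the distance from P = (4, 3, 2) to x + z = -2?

distance = |a·x₀ + b·y₀ + c·z₀ - d| / √(a² + b² + c²)
  = |1·4 + 0·3 + 1·2 - (-2)| / √(1² + 0² + 1²)
  = |4 + 0 + 2 + 2| / √(1 + 0 + 1)
  = |8| / √2
  = 8 / 1.414
  ≈ 5.657

5.657


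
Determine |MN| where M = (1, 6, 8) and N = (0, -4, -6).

d = √[(x₂-x₁)² + (y₂-y₁)² + (z₂-z₁)²]
  = √[(-1)² + (-10)² + (-14)²]
  = √[1 + 100 + 196]
  = √297
  ≈ 17.23

17.23


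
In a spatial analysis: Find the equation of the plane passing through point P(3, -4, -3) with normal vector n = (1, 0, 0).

The plane through P with normal n = (a, b, c) satisfies n·(r - P) = 0,
i.e. ax + by + cz = a·x₀ + b·y₀ + c·z₀.
d = 1·3 + 0·(-4) + 0·(-3)
  = 3 + 0 + 0
  = 3
Equation: x = 3

x = 3


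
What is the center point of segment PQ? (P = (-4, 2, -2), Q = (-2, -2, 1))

M = ((x₁+x₂)/2, (y₁+y₂)/2, (z₁+z₂)/2)
  = ((-4 - 2)/2, (2 - 2)/2, (-2 + 1)/2)
  = (-6/2, 0/2, -1/2)
  = (-3, 0, -0.5)

(-3, 0, -0.5)


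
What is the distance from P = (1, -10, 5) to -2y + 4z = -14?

distance = |a·x₀ + b·y₀ + c·z₀ - d| / √(a² + b² + c²)
  = |0·1 + (-2)·(-10) + 4·5 - (-14)| / √(0² + (-2)² + 4²)
  = |0 + 20 + 20 + 14| / √(0 + 4 + 16)
  = |54| / √20
  = 54 / 4.472
  ≈ 12.07

12.07


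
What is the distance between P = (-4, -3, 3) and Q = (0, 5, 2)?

d = √[(x₂-x₁)² + (y₂-y₁)² + (z₂-z₁)²]
  = √[4² + 8² + (-1)²]
  = √[16 + 64 + 1]
  = √81
  ≈ 9

9


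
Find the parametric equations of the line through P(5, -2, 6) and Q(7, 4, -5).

Direction vector d = Q - P = (7 - 5, 4 + 2, -5 - 6) = (2, 6, -11)
Parametric form r = P + t·d:
x = 5 + 2t, y = -2 + 6t, z = 6 - 11t

x = 5 + 2t, y = -2 + 6t, z = 6 - 11t


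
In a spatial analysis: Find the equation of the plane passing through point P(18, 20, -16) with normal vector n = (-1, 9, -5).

The plane through P with normal n = (a, b, c) satisfies n·(r - P) = 0,
i.e. ax + by + cz = a·x₀ + b·y₀ + c·z₀.
d = (-1)·18 + 9·20 + (-5)·(-16)
  = -18 + 180 + 80
  = 242
Equation: -x + 9y - 5z = 242

-x + 9y - 5z = 242


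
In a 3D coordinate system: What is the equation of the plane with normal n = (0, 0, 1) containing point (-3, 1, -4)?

The plane through P with normal n = (a, b, c) satisfies n·(r - P) = 0,
i.e. ax + by + cz = a·x₀ + b·y₀ + c·z₀.
d = 0·(-3) + 0·1 + 1·(-4)
  = 0 + 0 - 4
  = -4
Equation: z = -4

z = -4


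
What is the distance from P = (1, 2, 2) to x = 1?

distance = |a·x₀ + b·y₀ + c·z₀ - d| / √(a² + b² + c²)
  = |1·1 + 0·2 + 0·2 - 1| / √(1² + 0² + 0²)
  = |1 + 0 + 0 - 1| / √(1 + 0 + 0)
  = |0| / √1
  = 0 / 1
  ≈ 0

0


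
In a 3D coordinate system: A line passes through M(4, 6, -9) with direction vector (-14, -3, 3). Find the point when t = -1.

P(t) = M + t·d
  = (4 + (-14)·(-1), 6 + (-3)·(-1), -9 + 3·(-1))
  = (4 + 14, 6 + 3, -9 - 3)
  = (18, 9, -12)

(18, 9, -12)


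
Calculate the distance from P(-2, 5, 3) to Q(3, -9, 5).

d = √[(x₂-x₁)² + (y₂-y₁)² + (z₂-z₁)²]
  = √[5² + (-14)² + 2²]
  = √[25 + 196 + 4]
  = √225
  ≈ 15

15


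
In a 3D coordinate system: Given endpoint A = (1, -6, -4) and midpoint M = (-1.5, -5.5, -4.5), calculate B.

B = 2M - A
  = (2·(-1.5) - 1, 2·(-5.5) - (-6), 2·(-4.5) - (-4))
  = (-3 - 1, -11 + 6, -9 + 4)
  = (-4, -5, -5)

(-4, -5, -5)
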